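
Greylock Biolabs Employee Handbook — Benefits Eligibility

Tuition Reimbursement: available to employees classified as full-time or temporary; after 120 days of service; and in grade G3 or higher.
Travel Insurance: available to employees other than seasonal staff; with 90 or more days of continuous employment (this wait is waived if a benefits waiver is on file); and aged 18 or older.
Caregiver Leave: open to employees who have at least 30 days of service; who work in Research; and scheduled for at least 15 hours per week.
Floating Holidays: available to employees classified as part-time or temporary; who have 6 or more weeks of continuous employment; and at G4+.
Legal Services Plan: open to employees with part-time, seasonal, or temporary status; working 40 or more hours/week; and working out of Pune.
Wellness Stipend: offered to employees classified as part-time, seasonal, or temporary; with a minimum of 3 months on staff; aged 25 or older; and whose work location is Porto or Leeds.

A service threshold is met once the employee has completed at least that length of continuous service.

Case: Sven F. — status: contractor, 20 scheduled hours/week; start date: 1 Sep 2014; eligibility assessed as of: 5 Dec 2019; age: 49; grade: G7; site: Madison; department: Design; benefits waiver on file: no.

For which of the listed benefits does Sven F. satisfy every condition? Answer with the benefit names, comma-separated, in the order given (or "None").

Travel Insurance

Service from 1 Sep 2014 to 5 Dec 2019: 1921 days.
Tuition Reimbursement — status contractor ✗ (requires full-time or temporary) → not eligible.
Travel Insurance — status contractor ✓ (not excluded); no waiver, service 1921 days ≥ 90 days ✓; age 49 ≥ 18 ✓ → eligible.
Caregiver Leave — service 1921 days ≥ 30 days ✓; dept Design ✗ → not eligible.
Floating Holidays — status contractor ✗ (requires part-time or temporary) → not eligible.
Legal Services Plan — status contractor ✗ (requires part-time, seasonal, or temporary) → not eligible.
Wellness Stipend — status contractor ✗ (requires part-time, seasonal, or temporary) → not eligible.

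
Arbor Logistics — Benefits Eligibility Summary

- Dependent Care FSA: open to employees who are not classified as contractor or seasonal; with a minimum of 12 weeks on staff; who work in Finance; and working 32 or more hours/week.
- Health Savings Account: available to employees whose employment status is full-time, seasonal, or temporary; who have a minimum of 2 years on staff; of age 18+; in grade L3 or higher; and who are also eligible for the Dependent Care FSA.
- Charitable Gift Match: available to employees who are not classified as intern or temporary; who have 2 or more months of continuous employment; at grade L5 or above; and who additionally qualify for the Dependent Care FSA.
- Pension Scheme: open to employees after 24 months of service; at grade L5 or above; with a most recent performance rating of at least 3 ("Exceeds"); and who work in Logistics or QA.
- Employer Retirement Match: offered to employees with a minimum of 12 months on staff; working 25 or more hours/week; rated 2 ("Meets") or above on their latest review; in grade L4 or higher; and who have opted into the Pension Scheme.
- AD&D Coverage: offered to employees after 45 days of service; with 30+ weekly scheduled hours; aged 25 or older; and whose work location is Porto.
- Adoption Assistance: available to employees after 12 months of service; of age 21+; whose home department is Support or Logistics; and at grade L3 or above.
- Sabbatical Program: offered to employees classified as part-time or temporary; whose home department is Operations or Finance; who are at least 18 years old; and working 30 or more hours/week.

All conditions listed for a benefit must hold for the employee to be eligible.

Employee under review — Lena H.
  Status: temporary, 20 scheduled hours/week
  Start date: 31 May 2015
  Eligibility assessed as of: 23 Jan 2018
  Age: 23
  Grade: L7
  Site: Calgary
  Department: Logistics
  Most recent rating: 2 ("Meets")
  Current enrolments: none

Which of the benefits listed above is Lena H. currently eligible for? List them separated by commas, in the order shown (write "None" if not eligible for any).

Service from 31 May 2015 to 23 Jan 2018: 968 days.
Dependent Care FSA — status temporary ✓ (not excluded); service 968 days ≥ 12 weeks (≈84 days) ✓; dept Logistics ✗ → not eligible.
Health Savings Account — status temporary ✓; service 968 days ≥ 2 years (≈730 days) ✓; age 23 ≥ 18 ✓; grade L7 ≥ L3 ✓; not eligible for Dependent Care FSA ✗ → not eligible.
Charitable Gift Match — status temporary ✗ (excluded) → not eligible.
Pension Scheme — service 968 days ≥ 24 months (≈720 days) ✓; grade L7 ≥ L5 ✓; rating 2 < 3 ✗ → not eligible.
Employer Retirement Match — service 968 days ≥ 12 months (≈360 days) ✓; 20 hrs/wk < 25 ✗ → not eligible.
AD&D Coverage — service 968 days ≥ 45 days ✓; 20 hrs/wk < 30 ✗ → not eligible.
Adoption Assistance — service 968 days ≥ 12 months (≈360 days) ✓; age 23 ≥ 21 ✓; dept Logistics ✓; grade L7 ≥ L3 ✓ → eligible.
Sabbatical Program — status temporary ✓; dept Logistics ✗ → not eligible.

Adoption Assistance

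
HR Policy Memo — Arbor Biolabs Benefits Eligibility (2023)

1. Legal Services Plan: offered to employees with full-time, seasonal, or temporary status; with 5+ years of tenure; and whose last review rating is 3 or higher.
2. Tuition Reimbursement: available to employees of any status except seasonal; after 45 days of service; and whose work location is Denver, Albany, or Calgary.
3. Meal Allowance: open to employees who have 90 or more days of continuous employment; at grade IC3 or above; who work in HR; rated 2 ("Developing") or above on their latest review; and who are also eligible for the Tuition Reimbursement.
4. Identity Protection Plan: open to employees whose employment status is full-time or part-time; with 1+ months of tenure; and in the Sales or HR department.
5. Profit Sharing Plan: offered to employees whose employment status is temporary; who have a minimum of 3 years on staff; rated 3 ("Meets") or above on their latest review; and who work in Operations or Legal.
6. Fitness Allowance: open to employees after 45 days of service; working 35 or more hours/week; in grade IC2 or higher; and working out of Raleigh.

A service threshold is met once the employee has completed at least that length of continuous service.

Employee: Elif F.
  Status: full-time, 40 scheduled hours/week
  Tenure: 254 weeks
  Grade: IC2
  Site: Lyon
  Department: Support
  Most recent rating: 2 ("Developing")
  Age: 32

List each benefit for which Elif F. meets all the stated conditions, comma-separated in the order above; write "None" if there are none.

None

Legal Services Plan — status full-time ✓; service 254 weeks < 5 years (≈1825 days) ✗ → not eligible.
Tuition Reimbursement — status full-time ✓ (not excluded); service 254 weeks ≥ 45 days ✓; site Lyon ✗ (not Denver, Albany, or Calgary) → not eligible.
Meal Allowance — service 254 weeks ≥ 90 days ✓; grade IC2 < IC3 ✗ → not eligible.
Identity Protection Plan — status full-time ✓; service 254 weeks ≥ 1 month (≈30 days) ✓; dept Support ✗ → not eligible.
Profit Sharing Plan — status full-time ✗ (requires temporary) → not eligible.
Fitness Allowance — service 254 weeks ≥ 45 days ✓; 40 hrs/wk ≥ 35 ✓; grade IC2 ≥ IC2 ✓; site Lyon ✗ (not Raleigh) → not eligible.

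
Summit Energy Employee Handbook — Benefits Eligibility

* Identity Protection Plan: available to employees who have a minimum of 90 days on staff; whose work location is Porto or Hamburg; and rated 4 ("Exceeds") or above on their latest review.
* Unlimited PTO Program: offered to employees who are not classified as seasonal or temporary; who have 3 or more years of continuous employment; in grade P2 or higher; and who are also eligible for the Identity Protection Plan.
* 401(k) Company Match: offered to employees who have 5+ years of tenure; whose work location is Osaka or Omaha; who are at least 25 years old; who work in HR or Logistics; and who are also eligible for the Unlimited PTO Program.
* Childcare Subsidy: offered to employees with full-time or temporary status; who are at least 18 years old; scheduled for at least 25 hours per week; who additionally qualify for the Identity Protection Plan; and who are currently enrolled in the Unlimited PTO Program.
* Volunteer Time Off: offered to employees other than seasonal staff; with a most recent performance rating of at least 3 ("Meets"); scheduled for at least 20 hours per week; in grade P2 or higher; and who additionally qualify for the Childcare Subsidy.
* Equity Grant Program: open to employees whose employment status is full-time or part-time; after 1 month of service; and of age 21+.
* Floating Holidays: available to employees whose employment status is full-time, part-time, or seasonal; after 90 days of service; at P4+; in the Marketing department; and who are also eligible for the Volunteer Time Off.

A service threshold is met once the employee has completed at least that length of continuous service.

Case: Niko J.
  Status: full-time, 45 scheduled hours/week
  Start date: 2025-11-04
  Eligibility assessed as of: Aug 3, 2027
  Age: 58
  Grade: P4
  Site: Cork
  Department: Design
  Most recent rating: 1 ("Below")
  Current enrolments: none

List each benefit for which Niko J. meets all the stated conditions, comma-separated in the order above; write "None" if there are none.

Equity Grant Program

Service from 2025-11-04 to Aug 3, 2027: 637 days.
Identity Protection Plan — service 637 days ≥ 90 days ✓; site Cork ✗ (not Porto or Hamburg) → not eligible.
Unlimited PTO Program — status full-time ✓ (not excluded); service 637 days < 3 years (≈1095 days) ✗ → not eligible.
401(k) Company Match — service 637 days < 5 years (≈1825 days) ✗ → not eligible.
Childcare Subsidy — status full-time ✓; age 58 ≥ 18 ✓; 45 hrs/wk ≥ 25 ✓; not eligible for Identity Protection Plan ✗ → not eligible.
Volunteer Time Off — status full-time ✓ (not excluded); rating 1 < 3 ✗ → not eligible.
Equity Grant Program — status full-time ✓; service 637 days ≥ 1 month (≈30 days) ✓; age 58 ≥ 21 ✓ → eligible.
Floating Holidays — status full-time ✓; service 637 days ≥ 90 days ✓; grade P4 ≥ P4 ✓; dept Design ✗ → not eligible.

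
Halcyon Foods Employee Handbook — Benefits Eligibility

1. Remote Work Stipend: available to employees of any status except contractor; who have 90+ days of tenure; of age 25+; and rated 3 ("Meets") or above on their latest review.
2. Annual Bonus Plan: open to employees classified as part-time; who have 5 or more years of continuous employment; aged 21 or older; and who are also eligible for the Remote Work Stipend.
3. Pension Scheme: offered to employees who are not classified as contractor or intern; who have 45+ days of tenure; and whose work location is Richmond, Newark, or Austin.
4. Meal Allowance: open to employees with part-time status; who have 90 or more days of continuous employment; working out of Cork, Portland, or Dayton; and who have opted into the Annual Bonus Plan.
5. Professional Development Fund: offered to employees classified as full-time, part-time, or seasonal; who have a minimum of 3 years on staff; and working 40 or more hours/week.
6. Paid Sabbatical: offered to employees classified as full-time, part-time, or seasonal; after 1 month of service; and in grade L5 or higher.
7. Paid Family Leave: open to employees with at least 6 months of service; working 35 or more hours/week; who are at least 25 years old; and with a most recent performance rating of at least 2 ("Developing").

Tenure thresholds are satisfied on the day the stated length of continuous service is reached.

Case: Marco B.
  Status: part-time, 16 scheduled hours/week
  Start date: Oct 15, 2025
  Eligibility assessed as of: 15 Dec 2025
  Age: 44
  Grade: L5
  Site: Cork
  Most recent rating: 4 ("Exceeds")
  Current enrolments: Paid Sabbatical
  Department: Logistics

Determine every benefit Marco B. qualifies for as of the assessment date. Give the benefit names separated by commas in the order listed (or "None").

Paid Sabbatical

Service from Oct 15, 2025 to 15 Dec 2025: 61 days.
Remote Work Stipend — status part-time ✓ (not excluded); service 61 days < 90 days ✗ → not eligible.
Annual Bonus Plan — status part-time ✓; service 61 days < 5 years (≈1825 days) ✗ → not eligible.
Pension Scheme — status part-time ✓ (not excluded); service 61 days ≥ 45 days ✓; site Cork ✗ (not Richmond, Newark, or Austin) → not eligible.
Meal Allowance — status part-time ✓; service 61 days < 90 days ✗ → not eligible.
Professional Development Fund — status part-time ✓; service 61 days < 3 years (≈1095 days) ✗ → not eligible.
Paid Sabbatical — status part-time ✓; service 61 days ≥ 1 month (≈30 days) ✓; grade L5 ≥ L5 ✓ → eligible.
Paid Family Leave — service 61 days < 6 months (≈180 days) ✗ → not eligible.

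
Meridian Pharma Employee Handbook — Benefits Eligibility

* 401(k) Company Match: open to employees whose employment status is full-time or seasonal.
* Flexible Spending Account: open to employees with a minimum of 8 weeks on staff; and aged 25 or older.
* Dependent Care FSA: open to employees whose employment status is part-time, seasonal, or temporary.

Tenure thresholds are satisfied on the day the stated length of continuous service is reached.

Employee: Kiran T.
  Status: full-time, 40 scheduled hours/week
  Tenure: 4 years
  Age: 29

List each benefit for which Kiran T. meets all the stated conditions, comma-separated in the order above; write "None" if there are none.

401(k) Company Match, Flexible Spending Account

401(k) Company Match — status full-time ✓ → eligible.
Flexible Spending Account — service 4 years ≥ 8 weeks (≈56 days) ✓; age 29 ≥ 25 ✓ → eligible.
Dependent Care FSA — status full-time ✗ (requires part-time, seasonal, or temporary) → not eligible.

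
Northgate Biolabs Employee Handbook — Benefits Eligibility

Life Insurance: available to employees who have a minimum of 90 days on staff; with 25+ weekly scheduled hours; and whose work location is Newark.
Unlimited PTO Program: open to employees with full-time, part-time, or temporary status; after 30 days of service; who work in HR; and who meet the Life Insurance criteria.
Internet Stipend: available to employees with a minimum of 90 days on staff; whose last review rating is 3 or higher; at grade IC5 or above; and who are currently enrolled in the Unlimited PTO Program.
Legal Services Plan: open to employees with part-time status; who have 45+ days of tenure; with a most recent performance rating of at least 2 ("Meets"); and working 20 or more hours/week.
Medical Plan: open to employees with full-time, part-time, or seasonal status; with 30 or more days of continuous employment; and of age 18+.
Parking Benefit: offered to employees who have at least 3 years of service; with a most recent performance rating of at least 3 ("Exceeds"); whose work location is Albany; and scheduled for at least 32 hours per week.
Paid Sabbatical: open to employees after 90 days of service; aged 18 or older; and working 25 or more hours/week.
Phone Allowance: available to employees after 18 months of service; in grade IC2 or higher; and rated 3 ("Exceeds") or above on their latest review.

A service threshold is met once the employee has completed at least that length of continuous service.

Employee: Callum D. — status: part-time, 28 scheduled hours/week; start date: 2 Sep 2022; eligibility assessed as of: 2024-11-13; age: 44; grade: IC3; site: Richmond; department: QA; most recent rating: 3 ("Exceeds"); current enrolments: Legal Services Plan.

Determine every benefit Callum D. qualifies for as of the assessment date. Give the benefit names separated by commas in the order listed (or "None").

Legal Services Plan, Medical Plan, Paid Sabbatical, Phone Allowance

Service from 2 Sep 2022 to 2024-11-13: 803 days.
Life Insurance — service 803 days ≥ 90 days ✓; 28 hrs/wk ≥ 25 ✓; site Richmond ✗ (not Newark) → not eligible.
Unlimited PTO Program — status part-time ✓; service 803 days ≥ 30 days ✓; dept QA ✗ → not eligible.
Internet Stipend — service 803 days ≥ 90 days ✓; rating 3 ≥ 3 ✓; grade IC3 < IC5 ✗ → not eligible.
Legal Services Plan — status part-time ✓; service 803 days ≥ 45 days ✓; rating 3 ≥ 2 ✓; 28 hrs/wk ≥ 20 ✓ → eligible.
Medical Plan — status part-time ✓; service 803 days ≥ 30 days ✓; age 44 ≥ 18 ✓ → eligible.
Parking Benefit — service 803 days < 3 years (≈1095 days) ✗ → not eligible.
Paid Sabbatical — service 803 days ≥ 90 days ✓; age 44 ≥ 18 ✓; 28 hrs/wk ≥ 25 ✓ → eligible.
Phone Allowance — service 803 days ≥ 18 months (≈540 days) ✓; grade IC3 ≥ IC2 ✓; rating 3 ≥ 3 ✓ → eligible.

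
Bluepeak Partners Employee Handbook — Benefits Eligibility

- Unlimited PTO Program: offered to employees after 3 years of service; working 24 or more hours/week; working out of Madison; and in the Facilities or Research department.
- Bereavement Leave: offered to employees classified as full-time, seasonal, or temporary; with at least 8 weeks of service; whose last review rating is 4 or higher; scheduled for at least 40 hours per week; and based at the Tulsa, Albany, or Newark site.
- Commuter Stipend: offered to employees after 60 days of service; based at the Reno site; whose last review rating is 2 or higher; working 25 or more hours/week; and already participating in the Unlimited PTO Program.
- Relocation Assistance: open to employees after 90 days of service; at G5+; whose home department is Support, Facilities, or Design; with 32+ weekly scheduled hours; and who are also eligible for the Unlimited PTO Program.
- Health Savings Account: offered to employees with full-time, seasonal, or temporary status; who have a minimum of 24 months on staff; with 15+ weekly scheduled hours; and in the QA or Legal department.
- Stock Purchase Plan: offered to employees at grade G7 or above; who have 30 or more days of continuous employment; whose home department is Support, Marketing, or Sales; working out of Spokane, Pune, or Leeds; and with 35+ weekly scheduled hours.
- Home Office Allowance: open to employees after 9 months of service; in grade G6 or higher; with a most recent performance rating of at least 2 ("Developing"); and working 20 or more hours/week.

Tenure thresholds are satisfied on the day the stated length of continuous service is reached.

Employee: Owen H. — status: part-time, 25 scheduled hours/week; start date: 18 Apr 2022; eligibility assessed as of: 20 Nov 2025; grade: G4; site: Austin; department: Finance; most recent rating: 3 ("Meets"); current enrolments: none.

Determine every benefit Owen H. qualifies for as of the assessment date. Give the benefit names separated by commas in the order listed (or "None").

None

Service from 18 Apr 2022 to 20 Nov 2025: 1312 days.
Unlimited PTO Program — service 1312 days ≥ 3 years (≈1095 days) ✓; 25 hrs/wk ≥ 24 ✓; site Austin ✗ (not Madison) → not eligible.
Bereavement Leave — status part-time ✗ (requires full-time, seasonal, or temporary) → not eligible.
Commuter Stipend — service 1312 days ≥ 60 days ✓; site Austin ✗ (not Reno) → not eligible.
Relocation Assistance — service 1312 days ≥ 90 days ✓; grade G4 < G5 ✗ → not eligible.
Health Savings Account — status part-time ✗ (requires full-time, seasonal, or temporary) → not eligible.
Stock Purchase Plan — grade G4 < G7 ✗ → not eligible.
Home Office Allowance — service 1312 days ≥ 9 months (≈270 days) ✓; grade G4 < G6 ✗ → not eligible.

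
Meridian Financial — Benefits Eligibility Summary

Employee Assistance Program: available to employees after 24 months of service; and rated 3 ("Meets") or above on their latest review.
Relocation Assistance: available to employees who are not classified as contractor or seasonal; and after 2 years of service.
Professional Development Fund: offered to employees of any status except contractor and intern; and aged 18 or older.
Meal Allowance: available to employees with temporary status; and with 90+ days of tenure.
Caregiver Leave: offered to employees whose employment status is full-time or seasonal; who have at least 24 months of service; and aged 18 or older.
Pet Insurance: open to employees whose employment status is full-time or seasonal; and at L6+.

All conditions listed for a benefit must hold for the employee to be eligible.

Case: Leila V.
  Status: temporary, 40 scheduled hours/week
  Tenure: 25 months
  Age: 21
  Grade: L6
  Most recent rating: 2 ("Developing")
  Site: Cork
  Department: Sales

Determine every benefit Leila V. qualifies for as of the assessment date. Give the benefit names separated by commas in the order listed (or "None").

Employee Assistance Program — service 25 months ≥ 24 months ✓; rating 2 < 3 ✗ → not eligible.
Relocation Assistance — status temporary ✓ (not excluded); service 25 months ≥ 2 years (≈730 days) ✓ → eligible.
Professional Development Fund — status temporary ✓ (not excluded); age 21 ≥ 18 ✓ → eligible.
Meal Allowance — status temporary ✓; service 25 months ≥ 90 days ✓ → eligible.
Caregiver Leave — status temporary ✗ (requires full-time or seasonal) → not eligible.
Pet Insurance — status temporary ✗ (requires full-time or seasonal) → not eligible.

Relocation Assistance, Professional Development Fund, Meal Allowance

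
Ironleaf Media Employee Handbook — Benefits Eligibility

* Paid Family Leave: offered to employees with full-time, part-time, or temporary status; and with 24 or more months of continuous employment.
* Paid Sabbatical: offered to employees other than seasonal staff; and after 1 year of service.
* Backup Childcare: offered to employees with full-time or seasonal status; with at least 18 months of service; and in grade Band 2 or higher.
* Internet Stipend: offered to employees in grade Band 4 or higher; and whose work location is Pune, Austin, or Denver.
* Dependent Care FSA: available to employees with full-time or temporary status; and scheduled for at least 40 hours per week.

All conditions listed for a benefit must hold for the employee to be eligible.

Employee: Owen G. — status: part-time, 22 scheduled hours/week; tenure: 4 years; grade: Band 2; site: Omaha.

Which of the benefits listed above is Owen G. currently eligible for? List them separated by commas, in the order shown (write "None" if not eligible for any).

Paid Family Leave — status part-time ✓; service 4 years ≥ 24 months (≈720 days) ✓ → eligible.
Paid Sabbatical — status part-time ✓ (not excluded); service 4 years ≥ 1 year ✓ → eligible.
Backup Childcare — status part-time ✗ (requires full-time or seasonal) → not eligible.
Internet Stipend — grade Band 2 < Band 4 ✗ → not eligible.
Dependent Care FSA — status part-time ✗ (requires full-time or temporary) → not eligible.

Paid Family Leave, Paid Sabbatical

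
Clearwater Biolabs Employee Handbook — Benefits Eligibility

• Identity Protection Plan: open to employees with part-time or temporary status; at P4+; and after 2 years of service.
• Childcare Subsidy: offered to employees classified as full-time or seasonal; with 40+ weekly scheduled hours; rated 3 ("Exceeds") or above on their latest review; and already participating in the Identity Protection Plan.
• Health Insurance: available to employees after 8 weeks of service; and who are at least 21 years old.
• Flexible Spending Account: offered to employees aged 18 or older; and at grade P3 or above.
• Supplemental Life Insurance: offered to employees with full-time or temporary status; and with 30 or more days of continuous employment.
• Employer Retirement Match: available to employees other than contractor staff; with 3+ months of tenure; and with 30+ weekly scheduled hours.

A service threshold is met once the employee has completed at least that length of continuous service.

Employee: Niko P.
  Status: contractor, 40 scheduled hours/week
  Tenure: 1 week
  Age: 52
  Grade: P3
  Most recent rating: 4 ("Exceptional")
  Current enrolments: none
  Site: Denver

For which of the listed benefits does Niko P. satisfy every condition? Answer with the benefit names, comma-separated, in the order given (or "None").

Identity Protection Plan — status contractor ✗ (requires part-time or temporary) → not eligible.
Childcare Subsidy — status contractor ✗ (requires full-time or seasonal) → not eligible.
Health Insurance — service 1 week < 8 weeks ✗ → not eligible.
Flexible Spending Account — age 52 ≥ 18 ✓; grade P3 ≥ P3 ✓ → eligible.
Supplemental Life Insurance — status contractor ✗ (requires full-time or temporary) → not eligible.
Employer Retirement Match — status contractor ✗ (excluded) → not eligible.

Flexible Spending Account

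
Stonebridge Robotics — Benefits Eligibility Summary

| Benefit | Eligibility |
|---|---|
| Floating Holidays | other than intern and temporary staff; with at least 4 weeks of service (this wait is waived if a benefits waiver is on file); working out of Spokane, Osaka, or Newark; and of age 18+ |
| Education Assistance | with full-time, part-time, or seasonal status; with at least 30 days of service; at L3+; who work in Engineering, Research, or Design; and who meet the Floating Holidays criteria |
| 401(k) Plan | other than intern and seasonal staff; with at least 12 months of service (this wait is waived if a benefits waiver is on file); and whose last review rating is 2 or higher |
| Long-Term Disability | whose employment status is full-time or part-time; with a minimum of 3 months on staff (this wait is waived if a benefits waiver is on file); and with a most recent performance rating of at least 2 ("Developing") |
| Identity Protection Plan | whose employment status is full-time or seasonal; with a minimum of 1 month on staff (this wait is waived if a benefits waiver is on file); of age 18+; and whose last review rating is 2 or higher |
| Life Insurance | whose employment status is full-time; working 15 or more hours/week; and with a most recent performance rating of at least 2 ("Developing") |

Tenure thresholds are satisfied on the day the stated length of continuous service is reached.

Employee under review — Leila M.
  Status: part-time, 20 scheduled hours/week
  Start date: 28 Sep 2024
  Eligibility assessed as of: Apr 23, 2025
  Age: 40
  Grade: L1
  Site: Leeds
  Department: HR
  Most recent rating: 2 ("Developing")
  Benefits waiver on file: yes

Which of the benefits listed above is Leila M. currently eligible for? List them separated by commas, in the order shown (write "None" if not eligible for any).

401(k) Plan, Long-Term Disability

Service from 28 Sep 2024 to Apr 23, 2025: 207 days.
Floating Holidays — status part-time ✓ (not excluded); benefits waiver on file ✓; site Leeds ✗ (not Spokane, Osaka, or Newark) → not eligible.
Education Assistance — status part-time ✓; service 207 days ≥ 30 days ✓; grade L1 < L3 ✗ → not eligible.
401(k) Plan — status part-time ✓ (not excluded); benefits waiver on file ✓; rating 2 ≥ 2 ✓ → eligible.
Long-Term Disability — status part-time ✓; benefits waiver on file ✓; rating 2 ≥ 2 ✓ → eligible.
Identity Protection Plan — status part-time ✗ (requires full-time or seasonal) → not eligible.
Life Insurance — status part-time ✗ (requires full-time) → not eligible.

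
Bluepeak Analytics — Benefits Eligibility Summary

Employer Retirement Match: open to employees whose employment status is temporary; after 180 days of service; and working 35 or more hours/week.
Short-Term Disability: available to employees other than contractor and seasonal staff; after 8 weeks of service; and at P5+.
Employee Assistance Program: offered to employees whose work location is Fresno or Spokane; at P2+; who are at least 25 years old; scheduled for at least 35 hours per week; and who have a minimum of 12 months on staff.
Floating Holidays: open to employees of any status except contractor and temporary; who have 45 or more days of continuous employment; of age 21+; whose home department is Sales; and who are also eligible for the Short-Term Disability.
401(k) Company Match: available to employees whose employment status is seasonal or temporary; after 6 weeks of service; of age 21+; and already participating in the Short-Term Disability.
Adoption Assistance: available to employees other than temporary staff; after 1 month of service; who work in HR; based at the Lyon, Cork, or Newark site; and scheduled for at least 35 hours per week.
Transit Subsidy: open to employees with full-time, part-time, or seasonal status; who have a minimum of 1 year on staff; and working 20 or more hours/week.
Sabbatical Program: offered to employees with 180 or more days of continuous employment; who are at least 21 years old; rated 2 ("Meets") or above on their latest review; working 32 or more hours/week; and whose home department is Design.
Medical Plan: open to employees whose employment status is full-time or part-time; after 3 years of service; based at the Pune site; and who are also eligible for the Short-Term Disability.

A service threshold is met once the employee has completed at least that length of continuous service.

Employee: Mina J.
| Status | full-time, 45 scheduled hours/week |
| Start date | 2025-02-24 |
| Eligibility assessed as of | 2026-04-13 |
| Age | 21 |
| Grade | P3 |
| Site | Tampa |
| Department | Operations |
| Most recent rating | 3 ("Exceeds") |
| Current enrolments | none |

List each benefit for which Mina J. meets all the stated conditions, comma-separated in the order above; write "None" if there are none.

Service from 2025-02-24 to 2026-04-13: 413 days.
Employer Retirement Match — status full-time ✗ (requires temporary) → not eligible.
Short-Term Disability — status full-time ✓ (not excluded); service 413 days ≥ 8 weeks (≈56 days) ✓; grade P3 < P5 ✗ → not eligible.
Employee Assistance Program — site Tampa ✗ (not Fresno or Spokane) → not eligible.
Floating Holidays — status full-time ✓ (not excluded); service 413 days ≥ 45 days ✓; age 21 ≥ 21 ✓; dept Operations ✗ → not eligible.
401(k) Company Match — status full-time ✗ (requires seasonal or temporary) → not eligible.
Adoption Assistance — status full-time ✓ (not excluded); service 413 days ≥ 1 month (≈30 days) ✓; dept Operations ✗ → not eligible.
Transit Subsidy — status full-time ✓; service 413 days ≥ 1 year (≈365 days) ✓; 45 hrs/wk ≥ 20 ✓ → eligible.
Sabbatical Program — service 413 days ≥ 180 days ✓; age 21 ≥ 21 ✓; rating 3 ≥ 2 ✓; 45 hrs/wk ≥ 32 ✓; dept Operations ✗ → not eligible.
Medical Plan — status full-time ✓; service 413 days < 3 years (≈1095 days) ✗ → not eligible.

Transit Subsidy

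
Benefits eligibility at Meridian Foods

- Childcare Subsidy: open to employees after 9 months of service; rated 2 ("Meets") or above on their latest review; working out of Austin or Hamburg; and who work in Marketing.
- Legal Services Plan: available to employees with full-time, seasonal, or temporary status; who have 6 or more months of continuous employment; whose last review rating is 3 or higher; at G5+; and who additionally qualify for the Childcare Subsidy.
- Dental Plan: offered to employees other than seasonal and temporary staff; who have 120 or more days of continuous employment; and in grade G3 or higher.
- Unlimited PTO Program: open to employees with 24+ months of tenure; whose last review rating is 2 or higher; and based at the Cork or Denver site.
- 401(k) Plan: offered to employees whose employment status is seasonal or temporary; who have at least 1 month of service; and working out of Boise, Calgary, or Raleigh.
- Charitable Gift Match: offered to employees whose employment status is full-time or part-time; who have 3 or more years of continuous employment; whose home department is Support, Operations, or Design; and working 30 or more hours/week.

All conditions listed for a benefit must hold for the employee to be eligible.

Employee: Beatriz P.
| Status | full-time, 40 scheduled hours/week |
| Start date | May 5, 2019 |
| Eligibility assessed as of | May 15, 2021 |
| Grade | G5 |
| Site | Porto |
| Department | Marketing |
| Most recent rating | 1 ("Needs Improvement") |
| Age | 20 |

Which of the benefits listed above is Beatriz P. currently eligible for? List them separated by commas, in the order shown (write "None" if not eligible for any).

Service from May 5, 2019 to May 15, 2021: 741 days.
Childcare Subsidy — service 741 days ≥ 9 months (≈270 days) ✓; rating 1 < 2 ✗ → not eligible.
Legal Services Plan — status full-time ✓; service 741 days ≥ 6 months (≈180 days) ✓; rating 1 < 3 ✗ → not eligible.
Dental Plan — status full-time ✓ (not excluded); service 741 days ≥ 120 days ✓; grade G5 ≥ G3 ✓ → eligible.
Unlimited PTO Program — service 741 days ≥ 24 months (≈720 days) ✓; rating 1 < 2 ✗ → not eligible.
401(k) Plan — status full-time ✗ (requires seasonal or temporary) → not eligible.
Charitable Gift Match — status full-time ✓; service 741 days < 3 years (≈1095 days) ✗ → not eligible.

Dental Plan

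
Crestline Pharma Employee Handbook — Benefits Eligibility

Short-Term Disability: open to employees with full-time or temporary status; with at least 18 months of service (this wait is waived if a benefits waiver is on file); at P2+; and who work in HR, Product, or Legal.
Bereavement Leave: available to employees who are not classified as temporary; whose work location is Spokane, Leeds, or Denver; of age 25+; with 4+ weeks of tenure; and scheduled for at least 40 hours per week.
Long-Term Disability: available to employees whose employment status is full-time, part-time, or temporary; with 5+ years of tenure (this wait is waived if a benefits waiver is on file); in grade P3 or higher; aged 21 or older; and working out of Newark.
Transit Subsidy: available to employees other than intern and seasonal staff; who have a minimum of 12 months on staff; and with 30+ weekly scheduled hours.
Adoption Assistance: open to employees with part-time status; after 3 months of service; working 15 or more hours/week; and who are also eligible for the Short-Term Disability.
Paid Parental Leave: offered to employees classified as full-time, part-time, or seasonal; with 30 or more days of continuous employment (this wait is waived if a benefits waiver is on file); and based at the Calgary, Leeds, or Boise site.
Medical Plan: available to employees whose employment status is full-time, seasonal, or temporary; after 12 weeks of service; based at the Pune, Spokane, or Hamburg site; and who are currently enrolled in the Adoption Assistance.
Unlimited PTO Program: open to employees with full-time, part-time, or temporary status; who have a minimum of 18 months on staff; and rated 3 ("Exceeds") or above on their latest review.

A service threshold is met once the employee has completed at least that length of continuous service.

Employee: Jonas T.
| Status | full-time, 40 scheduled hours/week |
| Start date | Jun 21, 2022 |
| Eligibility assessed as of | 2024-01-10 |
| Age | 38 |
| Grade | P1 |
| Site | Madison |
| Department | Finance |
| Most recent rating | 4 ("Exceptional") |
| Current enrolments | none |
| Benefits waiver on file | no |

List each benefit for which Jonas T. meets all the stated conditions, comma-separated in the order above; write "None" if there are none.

Service from Jun 21, 2022 to 2024-01-10: 568 days.
Short-Term Disability — status full-time ✓; no waiver, service 568 days ≥ 18 months (≈540 days) ✓; grade P1 < P2 ✗ → not eligible.
Bereavement Leave — status full-time ✓ (not excluded); site Madison ✗ (not Spokane, Leeds, or Denver) → not eligible.
Long-Term Disability — status full-time ✓; no waiver, service 568 days < 5 years (≈1825 days) ✗ → not eligible.
Transit Subsidy — status full-time ✓ (not excluded); service 568 days ≥ 12 months (≈360 days) ✓; 40 hrs/wk ≥ 30 ✓ → eligible.
Adoption Assistance — status full-time ✗ (requires part-time) → not eligible.
Paid Parental Leave — status full-time ✓; no waiver, service 568 days ≥ 30 days ✓; site Madison ✗ (not Calgary, Leeds, or Boise) → not eligible.
Medical Plan — status full-time ✓; service 568 days ≥ 12 weeks (≈84 days) ✓; site Madison ✗ (not Pune, Spokane, or Hamburg) → not eligible.
Unlimited PTO Program — status full-time ✓; service 568 days ≥ 18 months (≈540 days) ✓; rating 4 ≥ 3 ✓ → eligible.

Transit Subsidy, Unlimited PTO Program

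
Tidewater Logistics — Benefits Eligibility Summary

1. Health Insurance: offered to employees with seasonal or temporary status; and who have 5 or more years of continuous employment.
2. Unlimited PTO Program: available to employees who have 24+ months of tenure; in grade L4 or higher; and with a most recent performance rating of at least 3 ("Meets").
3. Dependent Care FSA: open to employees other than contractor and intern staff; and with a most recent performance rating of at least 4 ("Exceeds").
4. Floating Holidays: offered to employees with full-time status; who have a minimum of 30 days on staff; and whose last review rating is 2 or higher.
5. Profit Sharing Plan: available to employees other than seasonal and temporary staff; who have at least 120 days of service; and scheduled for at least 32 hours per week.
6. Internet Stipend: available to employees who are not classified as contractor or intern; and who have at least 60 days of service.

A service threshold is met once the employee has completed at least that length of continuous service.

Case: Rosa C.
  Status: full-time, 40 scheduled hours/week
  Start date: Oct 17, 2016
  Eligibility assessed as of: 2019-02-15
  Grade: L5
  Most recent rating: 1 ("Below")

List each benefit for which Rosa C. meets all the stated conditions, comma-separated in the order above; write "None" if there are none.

Profit Sharing Plan, Internet Stipend

Service from Oct 17, 2016 to 2019-02-15: 851 days.
Health Insurance — status full-time ✗ (requires seasonal or temporary) → not eligible.
Unlimited PTO Program — service 851 days ≥ 24 months (≈720 days) ✓; grade L5 ≥ L4 ✓; rating 1 < 3 ✗ → not eligible.
Dependent Care FSA — status full-time ✓ (not excluded); rating 1 < 4 ✗ → not eligible.
Floating Holidays — status full-time ✓; service 851 days ≥ 30 days ✓; rating 1 < 2 ✗ → not eligible.
Profit Sharing Plan — status full-time ✓ (not excluded); service 851 days ≥ 120 days ✓; 40 hrs/wk ≥ 32 ✓ → eligible.
Internet Stipend — status full-time ✓ (not excluded); service 851 days ≥ 60 days ✓ → eligible.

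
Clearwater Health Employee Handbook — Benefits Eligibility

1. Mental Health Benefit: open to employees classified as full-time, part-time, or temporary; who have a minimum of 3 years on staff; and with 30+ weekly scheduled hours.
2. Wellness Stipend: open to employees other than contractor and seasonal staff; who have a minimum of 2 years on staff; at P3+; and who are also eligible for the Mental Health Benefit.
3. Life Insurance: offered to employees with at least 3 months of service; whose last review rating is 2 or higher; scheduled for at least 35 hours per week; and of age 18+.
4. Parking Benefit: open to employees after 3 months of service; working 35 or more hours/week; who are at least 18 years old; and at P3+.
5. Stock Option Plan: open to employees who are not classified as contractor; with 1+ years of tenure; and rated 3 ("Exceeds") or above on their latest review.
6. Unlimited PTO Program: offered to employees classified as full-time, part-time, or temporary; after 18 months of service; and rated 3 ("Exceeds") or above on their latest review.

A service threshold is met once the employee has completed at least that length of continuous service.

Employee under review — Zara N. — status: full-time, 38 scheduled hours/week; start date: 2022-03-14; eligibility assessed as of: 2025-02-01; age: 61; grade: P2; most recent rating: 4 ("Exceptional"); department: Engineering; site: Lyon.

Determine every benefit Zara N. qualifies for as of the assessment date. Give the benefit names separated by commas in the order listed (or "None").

Service from 2022-03-14 to 2025-02-01: 1055 days.
Mental Health Benefit — status full-time ✓; service 1055 days < 3 years (≈1095 days) ✗ → not eligible.
Wellness Stipend — status full-time ✓ (not excluded); service 1055 days ≥ 2 years (≈730 days) ✓; grade P2 < P3 ✗ → not eligible.
Life Insurance — service 1055 days ≥ 3 months (≈90 days) ✓; rating 4 ≥ 2 ✓; 38 hrs/wk ≥ 35 ✓; age 61 ≥ 18 ✓ → eligible.
Parking Benefit — service 1055 days ≥ 3 months (≈90 days) ✓; 38 hrs/wk ≥ 35 ✓; age 61 ≥ 18 ✓; grade P2 < P3 ✗ → not eligible.
Stock Option Plan — status full-time ✓ (not excluded); service 1055 days ≥ 1 year (≈365 days) ✓; rating 4 ≥ 3 ✓ → eligible.
Unlimited PTO Program — status full-time ✓; service 1055 days ≥ 18 months (≈540 days) ✓; rating 4 ≥ 3 ✓ → eligible.

Life Insurance, Stock Option Plan, Unlimited PTO Program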